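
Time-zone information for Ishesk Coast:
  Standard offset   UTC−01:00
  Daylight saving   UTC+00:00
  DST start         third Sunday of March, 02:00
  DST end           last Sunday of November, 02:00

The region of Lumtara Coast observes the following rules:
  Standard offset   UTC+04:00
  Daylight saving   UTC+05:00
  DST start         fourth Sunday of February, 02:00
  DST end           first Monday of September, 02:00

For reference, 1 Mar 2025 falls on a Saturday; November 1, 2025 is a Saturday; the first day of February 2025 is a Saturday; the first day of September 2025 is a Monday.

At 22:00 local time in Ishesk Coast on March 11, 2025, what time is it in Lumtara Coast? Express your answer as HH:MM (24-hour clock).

04:00

1 March 2025 is a Saturday, so the first Sunday is March 2 and the third is March 16.
1 November 2025 is a Saturday, so Sundays fall on 2, 9, 16, 23, 30; the last is November 30.
March 11, 2025 is outside the daylight-saving period (16 March – 30 November), so Ishesk Coast is on standard time, UTC−01:00.
22:00 Ishesk Coast + 1h = 23:00 UTC.
1 February 2025 is a Saturday, so the first Sunday is February 2 and the fourth is February 23.
1 September 2025 is a Monday, so the first Monday is September 1.
At the standard offset (UTC+04:00), 23:00 UTC + 4h = 03:00 Lumtara Coast standard time (rolling into the next day, 12 March 2025).
Daylight saving runs 23 February – 1 September; the standard-time date in Lumtara Coast, March 12, 2025, is inside that window, so Lumtara Coast is at UTC+05:00.
23:00 UTC + 5h = 04:00 Lumtara Coast (rolling into the next day, 12 March 2025).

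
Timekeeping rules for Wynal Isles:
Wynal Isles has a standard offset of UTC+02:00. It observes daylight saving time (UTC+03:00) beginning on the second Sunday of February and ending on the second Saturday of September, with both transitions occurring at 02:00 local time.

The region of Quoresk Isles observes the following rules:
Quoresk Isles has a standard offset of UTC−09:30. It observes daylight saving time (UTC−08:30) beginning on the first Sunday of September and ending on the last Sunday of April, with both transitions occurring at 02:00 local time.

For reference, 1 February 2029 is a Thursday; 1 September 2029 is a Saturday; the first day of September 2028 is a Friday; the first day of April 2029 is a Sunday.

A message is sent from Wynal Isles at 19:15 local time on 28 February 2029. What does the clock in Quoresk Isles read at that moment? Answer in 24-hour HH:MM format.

07:45

1 February 2029 is a Thursday, so the first Sunday is February 4 and the second is February 11.
1 September 2029 is a Saturday, so the first Saturday is September 1 and the second is September 8.
28 February 2029 lies within the daylight-saving period (11 February – 8 September), so Wynal Isles is on daylight time, UTC+03:00.
19:15 Wynal Isles − 3h = 16:15 UTC.
1 September 2028 is a Friday, so the first Sunday is September 3.
1 April 2029 is a Sunday, so Sundays fall on 1, 8, 15, 22, 29; the last is April 29.
At the standard offset (UTC−09:30), 16:15 UTC − 9h30m = 06:45 Quoresk Isles standard time.
The standard-time date in Quoresk Isles, 28 February 2029, falls between 3 September 2028 and 29 April 2029, so daylight saving is in effect and Quoresk Isles is at UTC−08:30.
16:15 UTC − 8h30m = 07:45 Quoresk Isles.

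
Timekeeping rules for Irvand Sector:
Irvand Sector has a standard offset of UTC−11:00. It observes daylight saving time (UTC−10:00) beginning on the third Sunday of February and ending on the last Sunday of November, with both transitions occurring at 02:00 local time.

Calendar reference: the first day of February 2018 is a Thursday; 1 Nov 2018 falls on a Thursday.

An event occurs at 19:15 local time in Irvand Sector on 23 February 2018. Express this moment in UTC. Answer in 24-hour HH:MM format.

05:15

1 February 2018 is a Thursday, so the first Sunday is February 4 and the third is February 18.
1 November 2018 is a Thursday, so Sundays fall on 4, 11, 18, 25; the last is November 25.
Daylight saving runs 18 February – 25 November; 23 February 2018 is inside that window, so Irvand Sector is at UTC−10:00.
19:15 local + 10h = 05:15 UTC (rolling into the next day, 24 February 2018).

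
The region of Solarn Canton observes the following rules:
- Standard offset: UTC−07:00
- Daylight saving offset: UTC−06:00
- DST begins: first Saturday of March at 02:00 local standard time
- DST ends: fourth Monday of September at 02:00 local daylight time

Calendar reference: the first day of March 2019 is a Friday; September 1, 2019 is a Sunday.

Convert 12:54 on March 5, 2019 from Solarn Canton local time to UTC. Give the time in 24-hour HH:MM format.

1 March 2019 is a Friday, so the first Saturday is March 2.
1 September 2019 is a Sunday, so the first Monday is September 2 and the fourth is September 23.
March 5, 2019 falls between 2 March and 23 September, so daylight saving is in effect and Solarn Canton is at UTC−06:00.
12:54 local + 6h = 18:54 UTC.

18:54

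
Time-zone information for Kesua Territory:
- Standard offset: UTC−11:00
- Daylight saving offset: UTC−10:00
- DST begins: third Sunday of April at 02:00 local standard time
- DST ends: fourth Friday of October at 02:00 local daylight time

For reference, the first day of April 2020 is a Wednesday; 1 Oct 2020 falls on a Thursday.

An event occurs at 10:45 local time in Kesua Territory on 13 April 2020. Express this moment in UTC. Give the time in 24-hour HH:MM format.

21:45

1 April 2020 is a Wednesday, so the first Sunday is April 5 and the third is April 19.
1 October 2020 is a Thursday, so the first Friday is October 2 and the fourth is October 23.
13 April 2020 does not fall between 19 April and 23 October, so daylight saving is not in effect and Kesua Territory is at UTC−11:00.
10:45 local + 11h = 21:45 UTC.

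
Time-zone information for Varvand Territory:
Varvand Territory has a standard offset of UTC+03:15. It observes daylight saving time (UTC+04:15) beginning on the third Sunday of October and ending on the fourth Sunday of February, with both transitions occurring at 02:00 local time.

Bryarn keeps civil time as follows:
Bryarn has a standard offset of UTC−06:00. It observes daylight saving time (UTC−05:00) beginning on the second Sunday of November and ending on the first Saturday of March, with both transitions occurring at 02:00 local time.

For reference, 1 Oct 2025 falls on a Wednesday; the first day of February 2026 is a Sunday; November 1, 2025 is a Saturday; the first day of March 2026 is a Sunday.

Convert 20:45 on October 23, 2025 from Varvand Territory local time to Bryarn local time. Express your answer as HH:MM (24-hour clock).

10:30

1 October 2025 is a Wednesday, so the first Sunday is October 5 and the third is October 19.
1 February 2026 is a Sunday, so the first Sunday is February 1 and the fourth is February 22.
October 23, 2025 lies within the daylight-saving period (19 October 2025 – 22 February 2026), so Varvand Territory is on daylight time, UTC+04:15.
20:45 Varvand Territory − 4h15m = 16:30 UTC.
1 November 2025 is a Saturday, so the first Sunday is November 2 and the second is November 9.
1 March 2026 is a Sunday, so the first Saturday is March 7.
At the standard offset (UTC−06:00), 16:30 UTC − 6h = 10:30 Bryarn standard time.
The standard-time date in Bryarn, October 23, 2025, is outside the daylight-saving period (9 November 2025 – 7 March 2026), so Bryarn is on standard time, UTC−06:00.
16:30 UTC − 6h = 10:30 Bryarn.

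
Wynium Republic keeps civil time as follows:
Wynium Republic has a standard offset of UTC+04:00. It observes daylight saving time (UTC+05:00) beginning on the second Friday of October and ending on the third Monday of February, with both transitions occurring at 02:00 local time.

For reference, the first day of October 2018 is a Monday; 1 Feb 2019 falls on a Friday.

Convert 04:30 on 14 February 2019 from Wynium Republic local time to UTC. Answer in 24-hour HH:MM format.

23:30

1 October 2018 is a Monday, so the first Friday is October 5 and the second is October 12.
1 February 2019 is a Friday, so the first Monday is February 4 and the third is February 18.
Daylight saving runs 12 October 2018 – 18 February 2019; 14 February 2019 is inside that window, so Wynium Republic is at UTC+05:00.
04:30 local − 5h = 23:30 UTC (rolling into the previous day, 13 February 2019).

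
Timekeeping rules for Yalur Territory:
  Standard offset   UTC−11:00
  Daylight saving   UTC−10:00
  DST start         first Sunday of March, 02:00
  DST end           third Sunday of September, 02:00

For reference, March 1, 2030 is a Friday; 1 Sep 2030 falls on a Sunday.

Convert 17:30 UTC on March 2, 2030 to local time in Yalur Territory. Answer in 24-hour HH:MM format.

06:30

1 March 2030 is a Friday, so the first Sunday is March 3.
1 September 2030 is a Sunday, so the first Sunday is September 1 and the third is September 15.
At the standard offset (UTC−11:00), 17:30 UTC − 11h = 06:30 Yalur Territory standard time.
Daylight saving runs 3 March – 15 September; the standard-time date in Yalur Territory, March 2, 2030, is outside that window, so Yalur Territory is on standard time at UTC−11:00.
17:30 UTC − 11h = 06:30 local.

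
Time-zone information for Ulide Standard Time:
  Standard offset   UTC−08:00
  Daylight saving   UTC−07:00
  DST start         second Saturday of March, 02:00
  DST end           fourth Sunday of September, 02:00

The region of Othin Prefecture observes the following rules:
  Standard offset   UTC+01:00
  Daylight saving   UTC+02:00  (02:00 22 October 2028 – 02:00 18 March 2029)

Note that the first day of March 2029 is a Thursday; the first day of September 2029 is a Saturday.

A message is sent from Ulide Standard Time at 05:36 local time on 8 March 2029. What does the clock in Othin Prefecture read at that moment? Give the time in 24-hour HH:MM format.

1 March 2029 is a Thursday, so the first Saturday is March 3 and the second is March 10.
1 September 2029 is a Saturday, so the first Sunday is September 2 and the fourth is September 23.
8 March 2029 is outside the daylight-saving period (10 March – 23 September), so Ulide Standard Time is on standard time, UTC−08:00.
05:36 Ulide Standard Time + 8h = 13:36 UTC.
At the standard offset (UTC+01:00), 13:36 UTC + 1h = 14:36 Othin Prefecture standard time.
The standard-time date in Othin Prefecture, 8 March 2029, lies within the daylight-saving period (22 October 2028 – 18 March 2029), so Othin Prefecture is on daylight time, UTC+02:00.
13:36 UTC + 2h = 15:36 Othin Prefecture.

15:36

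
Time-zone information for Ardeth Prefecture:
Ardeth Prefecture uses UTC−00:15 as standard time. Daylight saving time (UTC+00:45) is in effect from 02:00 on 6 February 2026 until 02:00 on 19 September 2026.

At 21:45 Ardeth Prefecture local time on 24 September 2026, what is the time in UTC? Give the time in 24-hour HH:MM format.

24 September 2026 is outside the daylight-saving period (6 February – 19 September), so Ardeth Prefecture is on standard time, UTC−00:15.
21:45 local + 0h15m = 22:00 UTC.

22:00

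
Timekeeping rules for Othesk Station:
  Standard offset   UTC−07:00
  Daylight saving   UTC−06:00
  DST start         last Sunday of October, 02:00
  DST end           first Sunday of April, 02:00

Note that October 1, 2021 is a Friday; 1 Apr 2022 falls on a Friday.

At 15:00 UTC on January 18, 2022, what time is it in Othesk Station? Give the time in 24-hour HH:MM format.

09:00

1 October 2021 is a Friday, so Sundays fall on 3, 10, 17, 24, 31; the last is October 31.
1 April 2022 is a Friday, so the first Sunday is April 3.
At the standard offset (UTC−07:00), 15:00 UTC − 7h = 08:00 Othesk Station standard time.
The standard-time date in Othesk Station, January 18, 2022, falls between 31 October 2021 and 3 April 2022, so daylight saving is in effect and Othesk Station is at UTC−06:00.
15:00 UTC − 6h = 09:00 local.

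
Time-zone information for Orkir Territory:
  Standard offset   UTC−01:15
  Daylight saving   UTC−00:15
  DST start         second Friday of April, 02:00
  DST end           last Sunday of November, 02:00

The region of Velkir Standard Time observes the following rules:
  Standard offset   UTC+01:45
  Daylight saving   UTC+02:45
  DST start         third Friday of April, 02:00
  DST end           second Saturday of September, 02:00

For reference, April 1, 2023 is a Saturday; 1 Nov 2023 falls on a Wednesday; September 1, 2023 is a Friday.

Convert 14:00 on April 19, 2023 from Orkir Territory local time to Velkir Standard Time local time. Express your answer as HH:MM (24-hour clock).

16:00

1 April 2023 is a Saturday, so the first Friday is April 7 and the second is April 14.
1 November 2023 is a Wednesday, so Sundays fall on 5, 12, 19, 26; the last is November 26.
April 19, 2023 lies within the daylight-saving period (14 April – 26 November), so Orkir Territory is on daylight time, UTC−00:15.
14:00 Orkir Territory + 0h15m = 14:15 UTC.
1 April 2023 is a Saturday, so the first Friday is April 7 and the third is April 21.
1 September 2023 is a Friday, so the first Saturday is September 2 and the second is September 9.
At the standard offset (UTC+01:45), 14:15 UTC + 1h45m = 16:00 Velkir Standard Time standard time.
The standard-time date in Velkir Standard Time, April 19, 2023, is outside the daylight-saving period (21 April – 9 September), so Velkir Standard Time is on standard time, UTC+01:45.
14:15 UTC + 1h45m = 16:00 Velkir Standard Time.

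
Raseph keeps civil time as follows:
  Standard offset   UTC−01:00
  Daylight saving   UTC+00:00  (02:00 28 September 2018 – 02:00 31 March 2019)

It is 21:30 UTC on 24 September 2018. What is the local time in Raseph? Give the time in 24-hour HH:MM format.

At the standard offset (UTC−01:00), 21:30 UTC − 1h = 20:30 Raseph standard time.
Daylight saving runs 28 September 2018 – 31 March 2019; the standard-time date in Raseph, 24 September 2018, is outside that window, so Raseph is on standard time at UTC−01:00.
21:30 UTC − 1h = 20:30 local.

20:30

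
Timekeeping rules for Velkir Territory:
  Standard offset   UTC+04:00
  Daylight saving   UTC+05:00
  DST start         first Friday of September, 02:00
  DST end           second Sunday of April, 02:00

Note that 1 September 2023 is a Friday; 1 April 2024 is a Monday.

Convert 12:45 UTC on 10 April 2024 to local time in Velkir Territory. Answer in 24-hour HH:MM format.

1 September 2023 is a Friday, so the first Friday is September 1.
1 April 2024 is a Monday, so the first Sunday is April 7 and the second is April 14.
At the standard offset (UTC+04:00), 12:45 UTC + 4h = 16:45 Velkir Territory standard time.
The standard-time date in Velkir Territory, 10 April 2024, lies within the daylight-saving period (1 September 2023 – 14 April 2024), so Velkir Territory is on daylight time, UTC+05:00.
12:45 UTC + 5h = 17:45 local.

17:45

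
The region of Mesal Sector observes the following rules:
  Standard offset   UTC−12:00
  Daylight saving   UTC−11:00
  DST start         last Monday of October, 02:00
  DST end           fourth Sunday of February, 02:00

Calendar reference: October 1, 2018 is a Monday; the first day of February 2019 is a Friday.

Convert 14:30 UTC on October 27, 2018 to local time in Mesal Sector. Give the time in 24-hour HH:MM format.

02:30

1 October 2018 is a Monday, so Mondays fall on 1, 8, 15, 22, 29; the last is October 29.
1 February 2019 is a Friday, so the first Sunday is February 3 and the fourth is February 24.
At the standard offset (UTC−12:00), 14:30 UTC − 12h = 02:30 Mesal Sector standard time.
The standard-time date in Mesal Sector, October 27, 2018, is outside the daylight-saving period (29 October 2018 – 24 February 2019), so Mesal Sector is on standard time, UTC−12:00.
14:30 UTC − 12h = 02:30 local.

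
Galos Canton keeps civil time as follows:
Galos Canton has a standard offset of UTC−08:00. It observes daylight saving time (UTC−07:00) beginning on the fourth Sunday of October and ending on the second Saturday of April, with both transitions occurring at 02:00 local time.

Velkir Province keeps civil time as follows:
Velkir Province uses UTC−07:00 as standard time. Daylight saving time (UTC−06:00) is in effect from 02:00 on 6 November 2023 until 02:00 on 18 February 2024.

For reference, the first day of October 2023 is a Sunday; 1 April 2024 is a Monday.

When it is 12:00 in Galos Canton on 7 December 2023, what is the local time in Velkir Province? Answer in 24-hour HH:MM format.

13:00

1 October 2023 is a Sunday, so the first Sunday is October 1 and the fourth is October 22.
1 April 2024 is a Monday, so the first Saturday is April 6 and the second is April 13.
Daylight saving runs 22 October 2023 – 13 April 2024; 7 December 2023 is inside that window, so Galos Canton is at UTC−07:00.
12:00 Galos Canton + 7h = 19:00 UTC.
At the standard offset (UTC−07:00), 19:00 UTC − 7h = 12:00 Velkir Province standard time.
The standard-time date in Velkir Province, 7 December 2023, lies within the daylight-saving period (6 November 2023 – 18 February 2024), so Velkir Province is on daylight time, UTC−06:00.
19:00 UTC − 6h = 13:00 Velkir Province.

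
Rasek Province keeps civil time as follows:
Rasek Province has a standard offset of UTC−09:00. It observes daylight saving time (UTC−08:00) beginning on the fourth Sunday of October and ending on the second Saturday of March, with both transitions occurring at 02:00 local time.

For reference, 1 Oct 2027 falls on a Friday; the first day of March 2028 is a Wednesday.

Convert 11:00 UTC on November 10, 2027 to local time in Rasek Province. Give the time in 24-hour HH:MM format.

03:00

1 October 2027 is a Friday, so the first Sunday is October 3 and the fourth is October 24.
1 March 2028 is a Wednesday, so the first Saturday is March 4 and the second is March 11.
At the standard offset (UTC−09:00), 11:00 UTC − 9h = 02:00 Rasek Province standard time.
Daylight saving runs 24 October 2027 – 11 March 2028; the standard-time date in Rasek Province, November 10, 2027, is inside that window, so Rasek Province is at UTC−08:00.
11:00 UTC − 8h = 03:00 local.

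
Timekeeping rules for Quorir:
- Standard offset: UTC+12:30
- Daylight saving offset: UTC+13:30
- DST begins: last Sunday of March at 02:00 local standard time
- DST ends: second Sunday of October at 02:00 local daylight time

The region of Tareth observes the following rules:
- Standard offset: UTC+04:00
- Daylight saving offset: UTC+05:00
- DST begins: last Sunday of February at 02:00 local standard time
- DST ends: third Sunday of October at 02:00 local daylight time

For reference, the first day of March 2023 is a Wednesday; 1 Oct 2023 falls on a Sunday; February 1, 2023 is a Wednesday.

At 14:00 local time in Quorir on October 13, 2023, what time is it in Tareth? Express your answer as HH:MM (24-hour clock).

1 March 2023 is a Wednesday, so Sundays fall on 5, 12, 19, 26; the last is March 26.
1 October 2023 is a Sunday, so the first Sunday is October 1 and the second is October 8.
October 13, 2023 does not fall between 26 March and 8 October, so daylight saving is not in effect and Quorir is at UTC+12:30.
14:00 Quorir − 12h30m = 01:30 UTC.
1 February 2023 is a Wednesday, so Sundays fall on 5, 12, 19, 26; the last is February 26.
1 October 2023 is a Sunday, so the first Sunday is October 1 and the third is October 15.
At the standard offset (UTC+04:00), 01:30 UTC + 4h = 05:30 Tareth standard time.
The standard-time date in Tareth, October 13, 2023, lies within the daylight-saving period (26 February – 15 October), so Tareth is on daylight time, UTC+05:00.
01:30 UTC + 5h = 06:30 Tareth.

06:30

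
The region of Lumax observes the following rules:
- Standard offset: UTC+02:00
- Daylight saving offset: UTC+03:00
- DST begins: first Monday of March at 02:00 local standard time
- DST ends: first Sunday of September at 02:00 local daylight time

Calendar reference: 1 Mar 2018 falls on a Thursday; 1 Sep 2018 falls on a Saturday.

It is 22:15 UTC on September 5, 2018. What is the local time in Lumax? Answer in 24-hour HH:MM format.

00:15

1 March 2018 is a Thursday, so the first Monday is March 5.
1 September 2018 is a Saturday, so the first Sunday is September 2.
At the standard offset (UTC+02:00), 22:15 UTC + 2h = 00:15 Lumax standard time (rolling into the next day, 6 September 2018).
The standard-time date in Lumax, September 6, 2018, is outside the daylight-saving period (5 March – 2 September), so Lumax is on standard time, UTC+02:00.
22:15 UTC + 2h = 00:15 local (rolling into the next day, 6 September 2018).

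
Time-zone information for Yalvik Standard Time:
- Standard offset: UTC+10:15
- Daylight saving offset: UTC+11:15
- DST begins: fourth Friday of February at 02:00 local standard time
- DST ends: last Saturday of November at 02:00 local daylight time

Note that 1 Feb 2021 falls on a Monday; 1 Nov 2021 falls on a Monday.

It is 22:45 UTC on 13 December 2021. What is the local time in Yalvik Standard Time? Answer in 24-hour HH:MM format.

1 February 2021 is a Monday, so the first Friday is February 5 and the fourth is February 26.
1 November 2021 is a Monday, so Saturdays fall on 6, 13, 20, 27; the last is November 27.
At the standard offset (UTC+10:15), 22:45 UTC + 10h15m = 09:00 Yalvik Standard Time standard time (rolling into the next day, 14 December 2021).
The standard-time date in Yalvik Standard Time, 14 December 2021, is outside the daylight-saving period (26 February – 27 November), so Yalvik Standard Time is on standard time, UTC+10:15.
22:45 UTC + 10h15m = 09:00 local (rolling into the next day, 14 December 2021).

09:00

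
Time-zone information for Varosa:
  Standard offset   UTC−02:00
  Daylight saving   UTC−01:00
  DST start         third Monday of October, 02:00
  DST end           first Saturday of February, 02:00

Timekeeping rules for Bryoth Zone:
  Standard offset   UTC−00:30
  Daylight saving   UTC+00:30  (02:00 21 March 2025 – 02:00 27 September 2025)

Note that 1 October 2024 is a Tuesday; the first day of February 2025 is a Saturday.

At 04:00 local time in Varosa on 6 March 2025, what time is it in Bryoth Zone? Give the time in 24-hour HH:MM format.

05:30

1 October 2024 is a Tuesday, so the first Monday is October 7 and the third is October 21.
1 February 2025 is a Saturday, so the first Saturday is February 1.
6 March 2025 is outside the daylight-saving period (21 October 2024 – 1 February 2025), so Varosa is on standard time, UTC−02:00.
04:00 Varosa + 2h = 06:00 UTC.
At the standard offset (UTC−00:30), 06:00 UTC − 0h30m = 05:30 Bryoth Zone standard time.
The standard-time date in Bryoth Zone, 6 March 2025, is outside the daylight-saving period (21 March – 27 September), so Bryoth Zone is on standard time, UTC−00:30.
06:00 UTC − 0h30m = 05:30 Bryoth Zone.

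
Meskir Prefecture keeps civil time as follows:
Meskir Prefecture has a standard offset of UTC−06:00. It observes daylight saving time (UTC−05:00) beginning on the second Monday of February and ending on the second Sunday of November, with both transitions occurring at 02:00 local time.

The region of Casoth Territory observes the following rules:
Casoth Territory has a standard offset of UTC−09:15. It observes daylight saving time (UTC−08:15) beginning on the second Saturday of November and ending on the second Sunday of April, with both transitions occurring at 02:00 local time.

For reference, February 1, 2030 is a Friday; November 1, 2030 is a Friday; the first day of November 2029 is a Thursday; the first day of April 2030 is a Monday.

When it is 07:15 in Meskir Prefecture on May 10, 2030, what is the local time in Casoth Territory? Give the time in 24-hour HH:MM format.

1 February 2030 is a Friday, so the first Monday is February 4 and the second is February 11.
1 November 2030 is a Friday, so the first Sunday is November 3 and the second is November 10.
May 10, 2030 lies within the daylight-saving period (11 February – 10 November), so Meskir Prefecture is on daylight time, UTC−05:00.
07:15 Meskir Prefecture + 5h = 12:15 UTC.
1 November 2029 is a Thursday, so the first Saturday is November 3 and the second is November 10.
1 April 2030 is a Monday, so the first Sunday is April 7 and the second is April 14.
At the standard offset (UTC−09:15), 12:15 UTC − 9h15m = 03:00 Casoth Territory standard time.
The standard-time date in Casoth Territory, May 10, 2030, is outside the daylight-saving period (10 November 2029 – 14 April 2030), so Casoth Territory is on standard time, UTC−09:15.
12:15 UTC − 9h15m = 03:00 Casoth Territory.

03:00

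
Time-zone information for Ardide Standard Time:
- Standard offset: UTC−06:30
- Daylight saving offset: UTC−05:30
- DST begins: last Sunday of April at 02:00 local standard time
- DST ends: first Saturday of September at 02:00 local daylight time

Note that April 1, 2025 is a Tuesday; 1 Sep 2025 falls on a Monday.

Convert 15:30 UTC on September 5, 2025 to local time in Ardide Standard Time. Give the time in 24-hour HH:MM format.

10:00

1 April 2025 is a Tuesday, so Sundays fall on 6, 13, 20, 27; the last is April 27.
1 September 2025 is a Monday, so the first Saturday is September 6.
At the standard offset (UTC−06:30), 15:30 UTC − 6h30m = 09:00 Ardide Standard Time standard time.
The standard-time date in Ardide Standard Time, September 5, 2025, lies within the daylight-saving period (27 April – 6 September), so Ardide Standard Time is on daylight time, UTC−05:30.
15:30 UTC − 5h30m = 10:00 local.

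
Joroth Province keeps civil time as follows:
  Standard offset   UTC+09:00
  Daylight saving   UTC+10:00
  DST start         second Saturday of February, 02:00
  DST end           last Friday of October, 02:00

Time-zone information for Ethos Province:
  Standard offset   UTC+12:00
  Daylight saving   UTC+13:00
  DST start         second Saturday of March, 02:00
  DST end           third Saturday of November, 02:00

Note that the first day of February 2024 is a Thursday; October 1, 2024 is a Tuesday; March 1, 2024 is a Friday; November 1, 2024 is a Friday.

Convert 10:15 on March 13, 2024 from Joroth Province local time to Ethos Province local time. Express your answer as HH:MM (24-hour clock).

13:15

1 February 2024 is a Thursday, so the first Saturday is February 3 and the second is February 10.
1 October 2024 is a Tuesday, so Fridays fall on 4, 11, 18, 25; the last is October 25.
March 13, 2024 falls between 10 February and 25 October, so daylight saving is in effect and Joroth Province is at UTC+10:00.
10:15 Joroth Province − 10h = 00:15 UTC.
1 March 2024 is a Friday, so the first Saturday is March 2 and the second is March 9.
1 November 2024 is a Friday, so the first Saturday is November 2 and the third is November 16.
At the standard offset (UTC+12:00), 00:15 UTC + 12h = 12:15 Ethos Province standard time.
The standard-time date in Ethos Province, March 13, 2024, falls between 9 March and 16 November, so daylight saving is in effect and Ethos Province is at UTC+13:00.
00:15 UTC + 13h = 13:15 Ethos Province.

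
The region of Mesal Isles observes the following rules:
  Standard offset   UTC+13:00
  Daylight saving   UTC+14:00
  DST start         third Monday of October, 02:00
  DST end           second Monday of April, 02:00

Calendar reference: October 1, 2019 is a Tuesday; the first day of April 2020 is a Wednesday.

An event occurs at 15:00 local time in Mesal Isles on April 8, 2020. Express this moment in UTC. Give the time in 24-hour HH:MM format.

01:00

1 October 2019 is a Tuesday, so the first Monday is October 7 and the third is October 21.
1 April 2020 is a Wednesday, so the first Monday is April 6 and the second is April 13.
April 8, 2020 falls between 21 October 2019 and 13 April 2020, so daylight saving is in effect and Mesal Isles is at UTC+14:00.
15:00 local − 14h = 01:00 UTC.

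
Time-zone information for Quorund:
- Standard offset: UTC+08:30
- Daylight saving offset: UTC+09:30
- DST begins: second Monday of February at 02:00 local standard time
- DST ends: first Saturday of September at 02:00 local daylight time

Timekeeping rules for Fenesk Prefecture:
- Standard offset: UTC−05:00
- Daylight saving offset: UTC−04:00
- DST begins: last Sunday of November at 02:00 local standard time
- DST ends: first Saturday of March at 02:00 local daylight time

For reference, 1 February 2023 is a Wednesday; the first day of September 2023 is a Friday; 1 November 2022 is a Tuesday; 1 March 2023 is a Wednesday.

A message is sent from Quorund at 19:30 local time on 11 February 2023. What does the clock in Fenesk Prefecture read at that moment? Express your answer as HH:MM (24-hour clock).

1 February 2023 is a Wednesday, so the first Monday is February 6 and the second is February 13.
1 September 2023 is a Friday, so the first Saturday is September 2.
11 February 2023 is outside the daylight-saving period (13 February – 2 September), so Quorund is on standard time, UTC+08:30.
19:30 Quorund − 8h30m = 11:00 UTC.
1 November 2022 is a Tuesday, so Sundays fall on 6, 13, 20, 27; the last is November 27.
1 March 2023 is a Wednesday, so the first Saturday is March 4.
At the standard offset (UTC−05:00), 11:00 UTC − 5h = 06:00 Fenesk Prefecture standard time.
The standard-time date in Fenesk Prefecture, 11 February 2023, lies within the daylight-saving period (27 November 2022 – 4 March 2023), so Fenesk Prefecture is on daylight time, UTC−04:00.
11:00 UTC − 4h = 07:00 Fenesk Prefecture.

07:00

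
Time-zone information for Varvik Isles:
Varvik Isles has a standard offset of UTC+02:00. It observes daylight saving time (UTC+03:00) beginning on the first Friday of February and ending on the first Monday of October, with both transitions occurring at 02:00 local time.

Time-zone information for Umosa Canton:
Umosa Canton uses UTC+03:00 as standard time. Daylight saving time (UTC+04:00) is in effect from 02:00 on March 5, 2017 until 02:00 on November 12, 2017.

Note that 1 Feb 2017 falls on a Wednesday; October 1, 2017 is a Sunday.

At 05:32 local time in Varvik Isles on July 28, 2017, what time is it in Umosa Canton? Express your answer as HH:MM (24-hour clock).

06:32

1 February 2017 is a Wednesday, so the first Friday is February 3.
1 October 2017 is a Sunday, so the first Monday is October 2.
July 28, 2017 falls between 3 February and 2 October, so daylight saving is in effect and Varvik Isles is at UTC+03:00.
05:32 Varvik Isles − 3h = 02:32 UTC.
At the standard offset (UTC+03:00), 02:32 UTC + 3h = 05:32 Umosa Canton standard time.
The standard-time date in Umosa Canton, July 28, 2017, lies within the daylight-saving period (5 March – 12 November), so Umosa Canton is on daylight time, UTC+04:00.
02:32 UTC + 4h = 06:32 Umosa Canton.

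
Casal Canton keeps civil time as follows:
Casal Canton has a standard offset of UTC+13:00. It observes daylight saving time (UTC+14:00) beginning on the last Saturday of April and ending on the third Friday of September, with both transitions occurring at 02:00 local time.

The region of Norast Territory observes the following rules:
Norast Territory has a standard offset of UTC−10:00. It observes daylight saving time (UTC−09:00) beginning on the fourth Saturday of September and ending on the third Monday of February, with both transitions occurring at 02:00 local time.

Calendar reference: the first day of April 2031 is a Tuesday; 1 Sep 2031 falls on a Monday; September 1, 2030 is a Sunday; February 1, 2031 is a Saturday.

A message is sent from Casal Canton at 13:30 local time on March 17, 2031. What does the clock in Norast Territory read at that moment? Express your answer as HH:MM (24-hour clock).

1 April 2031 is a Tuesday, so Saturdays fall on 5, 12, 19, 26; the last is April 26.
1 September 2031 is a Monday, so the first Friday is September 5 and the third is September 19.
March 17, 2031 does not fall between 26 April and 19 September, so daylight saving is not in effect and Casal Canton is at UTC+13:00.
13:30 Casal Canton − 13h = 00:30 UTC.
1 September 2030 is a Sunday, so the first Saturday is September 7 and the fourth is September 28.
1 February 2031 is a Saturday, so the first Monday is February 3 and the third is February 17.
At the standard offset (UTC−10:00), 00:30 UTC − 10h = 14:30 Norast Territory standard time (rolling into the previous day, 16 March 2031).
Daylight saving runs 28 September 2030 – 17 February 2031; the standard-time date in Norast Territory, March 16, 2031, is outside that window, so Norast Territory is on standard time at UTC−10:00.
00:30 UTC − 10h = 14:30 Norast Territory (rolling into the previous day, 16 March 2031).

14:30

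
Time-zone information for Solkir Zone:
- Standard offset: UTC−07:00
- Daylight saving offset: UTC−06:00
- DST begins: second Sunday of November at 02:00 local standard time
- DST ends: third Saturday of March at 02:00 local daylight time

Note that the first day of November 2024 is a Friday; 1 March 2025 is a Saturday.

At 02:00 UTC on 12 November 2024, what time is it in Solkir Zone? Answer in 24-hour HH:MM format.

20:00

1 November 2024 is a Friday, so the first Sunday is November 3 and the second is November 10.
1 March 2025 is a Saturday, so the first Saturday is March 1 and the third is March 15.
At the standard offset (UTC−07:00), 02:00 UTC − 7h = 19:00 Solkir Zone standard time (rolling into the previous day, 11 November 2024).
Daylight saving runs 10 November 2024 – 15 March 2025; the standard-time date in Solkir Zone, 11 November 2024, is inside that window, so Solkir Zone is at UTC−06:00.
02:00 UTC − 6h = 20:00 local (rolling into the previous day, 11 November 2024).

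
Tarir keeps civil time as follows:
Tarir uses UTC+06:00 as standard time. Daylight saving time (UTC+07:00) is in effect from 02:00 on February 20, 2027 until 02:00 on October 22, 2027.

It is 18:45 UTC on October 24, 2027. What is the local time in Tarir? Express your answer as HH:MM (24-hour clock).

At the standard offset (UTC+06:00), 18:45 UTC + 6h = 00:45 Tarir standard time (rolling into the next day, 25 October 2027).
The standard-time date in Tarir, October 25, 2027, does not fall between 20 February and 22 October, so daylight saving is not in effect and Tarir is at UTC+06:00.
18:45 UTC + 6h = 00:45 local (rolling into the next day, 25 October 2027).

00:45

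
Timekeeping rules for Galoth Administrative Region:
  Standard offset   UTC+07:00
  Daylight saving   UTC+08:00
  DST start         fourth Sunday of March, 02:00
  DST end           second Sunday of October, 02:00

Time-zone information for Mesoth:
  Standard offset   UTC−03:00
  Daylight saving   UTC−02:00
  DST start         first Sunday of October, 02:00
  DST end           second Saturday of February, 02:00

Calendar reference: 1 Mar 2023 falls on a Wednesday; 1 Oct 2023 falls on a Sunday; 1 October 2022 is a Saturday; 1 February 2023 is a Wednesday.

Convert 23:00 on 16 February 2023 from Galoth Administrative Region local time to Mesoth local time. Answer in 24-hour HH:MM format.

1 March 2023 is a Wednesday, so the first Sunday is March 5 and the fourth is March 26.
1 October 2023 is a Sunday, so the first Sunday is October 1 and the second is October 8.
Daylight saving runs 26 March – 8 October; 16 February 2023 is outside that window, so Galoth Administrative Region is on standard time at UTC+07:00.
23:00 Galoth Administrative Region − 7h = 16:00 UTC.
1 October 2022 is a Saturday, so the first Sunday is October 2.
1 February 2023 is a Wednesday, so the first Saturday is February 4 and the second is February 11.
At the standard offset (UTC−03:00), 16:00 UTC − 3h = 13:00 Mesoth standard time.
The standard-time date in Mesoth, 16 February 2023, does not fall between 2 October 2022 and 11 February 2023, so daylight saving is not in effect and Mesoth is at UTC−03:00.
16:00 UTC − 3h = 13:00 Mesoth.

13:00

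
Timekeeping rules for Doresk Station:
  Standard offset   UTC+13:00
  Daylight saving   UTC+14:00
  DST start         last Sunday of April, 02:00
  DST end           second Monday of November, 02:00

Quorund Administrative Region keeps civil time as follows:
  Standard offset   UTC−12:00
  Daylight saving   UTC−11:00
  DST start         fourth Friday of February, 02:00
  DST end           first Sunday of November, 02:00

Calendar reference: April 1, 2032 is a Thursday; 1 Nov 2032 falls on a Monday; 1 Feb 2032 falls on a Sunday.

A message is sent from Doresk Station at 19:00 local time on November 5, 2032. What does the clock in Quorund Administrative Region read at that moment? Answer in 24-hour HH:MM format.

18:00

1 April 2032 is a Thursday, so Sundays fall on 4, 11, 18, 25; the last is April 25.
1 November 2032 is a Monday, so the first Monday is November 1 and the second is November 8.
November 5, 2032 falls between 25 April and 8 November, so daylight saving is in effect and Doresk Station is at UTC+14:00.
19:00 Doresk Station − 14h = 05:00 UTC.
1 February 2032 is a Sunday, so the first Friday is February 6 and the fourth is February 27.
1 November 2032 is a Monday, so the first Sunday is November 7.
At the standard offset (UTC−12:00), 05:00 UTC − 12h = 17:00 Quorund Administrative Region standard time (rolling into the previous day, 4 November 2032).
The standard-time date in Quorund Administrative Region, November 4, 2032, falls between 27 February and 7 November, so daylight saving is in effect and Quorund Administrative Region is at UTC−11:00.
05:00 UTC − 11h = 18:00 Quorund Administrative Region (rolling into the previous day, 4 November 2032).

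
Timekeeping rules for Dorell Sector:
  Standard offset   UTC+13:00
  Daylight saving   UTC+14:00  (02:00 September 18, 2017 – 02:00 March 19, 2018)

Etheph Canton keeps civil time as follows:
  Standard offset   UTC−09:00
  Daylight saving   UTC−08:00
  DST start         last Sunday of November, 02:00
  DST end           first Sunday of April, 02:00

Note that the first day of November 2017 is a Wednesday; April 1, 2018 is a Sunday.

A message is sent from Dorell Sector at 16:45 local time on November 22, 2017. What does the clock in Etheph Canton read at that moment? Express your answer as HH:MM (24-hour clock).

November 22, 2017 falls between 18 September 2017 and 19 March 2018, so daylight saving is in effect and Dorell Sector is at UTC+14:00.
16:45 Dorell Sector − 14h = 02:45 UTC.
1 November 2017 is a Wednesday, so Sundays fall on 5, 12, 19, 26; the last is November 26.
1 April 2018 is a Sunday, so the first Sunday is April 1.
At the standard offset (UTC−09:00), 02:45 UTC − 9h = 17:45 Etheph Canton standard time (rolling into the previous day, 21 November 2017).
Daylight saving runs 26 November 2017 – 1 April 2018; the standard-time date in Etheph Canton, November 21, 2017, is outside that window, so Etheph Canton is on standard time at UTC−09:00.
02:45 UTC − 9h = 17:45 Etheph Canton (rolling into the previous day, 21 November 2017).

17:45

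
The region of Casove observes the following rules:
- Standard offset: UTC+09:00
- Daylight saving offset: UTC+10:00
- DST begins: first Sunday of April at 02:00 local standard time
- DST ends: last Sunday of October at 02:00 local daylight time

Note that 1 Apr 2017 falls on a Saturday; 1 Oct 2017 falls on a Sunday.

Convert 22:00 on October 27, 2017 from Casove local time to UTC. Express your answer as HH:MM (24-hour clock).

12:00

1 April 2017 is a Saturday, so the first Sunday is April 2.
1 October 2017 is a Sunday, so Sundays fall on 1, 8, 15, 22, 29; the last is October 29.
Daylight saving runs 2 April – 29 October; October 27, 2017 is inside that window, so Casove is at UTC+10:00.
22:00 local − 10h = 12:00 UTC.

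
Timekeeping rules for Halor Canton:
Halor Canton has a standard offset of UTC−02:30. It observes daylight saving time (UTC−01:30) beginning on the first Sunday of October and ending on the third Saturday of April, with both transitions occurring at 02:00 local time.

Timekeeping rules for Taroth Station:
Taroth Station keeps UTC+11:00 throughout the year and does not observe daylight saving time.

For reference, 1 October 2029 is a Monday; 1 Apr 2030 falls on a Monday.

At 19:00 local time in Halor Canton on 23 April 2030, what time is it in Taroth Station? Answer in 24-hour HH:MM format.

08:30

1 October 2029 is a Monday, so the first Sunday is October 7.
1 April 2030 is a Monday, so the first Saturday is April 6 and the third is April 20.
23 April 2030 is outside the daylight-saving period (7 October 2029 – 20 April 2030), so Halor Canton is on standard time, UTC−02:30.
19:00 Halor Canton + 2h30m = 21:30 UTC.
Taroth Station has no daylight saving, so its offset is UTC+11:00 year-round.
21:30 UTC + 11h = 08:30 Taroth Station (rolling into the next day, 24 April 2030).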